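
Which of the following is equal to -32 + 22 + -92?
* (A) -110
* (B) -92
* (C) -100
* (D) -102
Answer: D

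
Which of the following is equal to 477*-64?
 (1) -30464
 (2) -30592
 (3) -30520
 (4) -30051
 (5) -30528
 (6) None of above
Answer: 5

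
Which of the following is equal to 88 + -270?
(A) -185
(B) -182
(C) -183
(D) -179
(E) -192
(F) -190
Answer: B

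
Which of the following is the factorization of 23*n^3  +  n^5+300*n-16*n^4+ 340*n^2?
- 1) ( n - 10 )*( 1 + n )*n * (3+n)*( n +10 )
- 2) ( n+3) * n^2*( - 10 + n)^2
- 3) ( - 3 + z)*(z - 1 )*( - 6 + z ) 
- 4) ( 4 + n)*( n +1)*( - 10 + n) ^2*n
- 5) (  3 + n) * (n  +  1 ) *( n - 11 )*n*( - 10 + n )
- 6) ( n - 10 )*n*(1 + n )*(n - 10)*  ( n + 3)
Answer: 6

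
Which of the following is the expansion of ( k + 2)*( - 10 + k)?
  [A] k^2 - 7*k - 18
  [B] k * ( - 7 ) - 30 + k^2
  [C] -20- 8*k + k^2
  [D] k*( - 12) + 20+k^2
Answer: C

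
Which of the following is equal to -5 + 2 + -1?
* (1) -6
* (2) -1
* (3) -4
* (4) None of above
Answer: 3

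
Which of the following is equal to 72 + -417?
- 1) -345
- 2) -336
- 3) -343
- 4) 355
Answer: 1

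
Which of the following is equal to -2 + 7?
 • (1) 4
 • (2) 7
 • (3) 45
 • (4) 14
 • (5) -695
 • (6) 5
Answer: 6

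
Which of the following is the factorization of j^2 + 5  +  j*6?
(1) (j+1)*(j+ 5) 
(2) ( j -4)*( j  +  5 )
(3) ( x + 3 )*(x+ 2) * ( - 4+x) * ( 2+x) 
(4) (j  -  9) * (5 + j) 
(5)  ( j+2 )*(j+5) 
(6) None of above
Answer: 1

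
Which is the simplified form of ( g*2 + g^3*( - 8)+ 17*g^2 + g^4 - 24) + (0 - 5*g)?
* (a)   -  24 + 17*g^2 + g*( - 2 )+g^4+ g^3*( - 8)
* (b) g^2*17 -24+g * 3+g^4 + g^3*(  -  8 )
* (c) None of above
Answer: c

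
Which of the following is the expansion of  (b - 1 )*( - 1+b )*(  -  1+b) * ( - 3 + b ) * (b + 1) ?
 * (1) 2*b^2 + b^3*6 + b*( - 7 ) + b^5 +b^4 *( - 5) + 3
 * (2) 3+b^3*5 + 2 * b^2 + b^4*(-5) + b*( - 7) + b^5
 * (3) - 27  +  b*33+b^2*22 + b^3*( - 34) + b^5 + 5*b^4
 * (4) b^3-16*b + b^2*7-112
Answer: 1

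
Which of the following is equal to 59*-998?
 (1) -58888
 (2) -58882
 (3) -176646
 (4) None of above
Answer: 2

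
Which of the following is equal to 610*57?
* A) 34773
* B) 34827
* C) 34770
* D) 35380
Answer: C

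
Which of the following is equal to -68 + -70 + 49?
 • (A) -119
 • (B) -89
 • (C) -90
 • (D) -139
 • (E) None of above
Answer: B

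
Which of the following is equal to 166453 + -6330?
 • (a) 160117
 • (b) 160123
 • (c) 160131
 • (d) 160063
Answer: b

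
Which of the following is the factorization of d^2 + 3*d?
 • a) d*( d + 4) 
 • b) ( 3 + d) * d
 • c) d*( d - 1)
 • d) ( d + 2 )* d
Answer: b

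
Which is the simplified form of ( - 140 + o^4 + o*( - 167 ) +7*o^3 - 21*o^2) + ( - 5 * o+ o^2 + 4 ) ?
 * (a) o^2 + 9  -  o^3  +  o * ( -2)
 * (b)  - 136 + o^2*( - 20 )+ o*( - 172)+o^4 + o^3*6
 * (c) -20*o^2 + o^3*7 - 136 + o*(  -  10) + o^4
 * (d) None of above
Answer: d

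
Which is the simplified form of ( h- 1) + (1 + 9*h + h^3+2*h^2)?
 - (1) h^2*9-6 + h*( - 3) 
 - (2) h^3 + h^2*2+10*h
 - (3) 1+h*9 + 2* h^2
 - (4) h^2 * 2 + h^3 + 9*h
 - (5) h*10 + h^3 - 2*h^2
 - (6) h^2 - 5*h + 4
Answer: 2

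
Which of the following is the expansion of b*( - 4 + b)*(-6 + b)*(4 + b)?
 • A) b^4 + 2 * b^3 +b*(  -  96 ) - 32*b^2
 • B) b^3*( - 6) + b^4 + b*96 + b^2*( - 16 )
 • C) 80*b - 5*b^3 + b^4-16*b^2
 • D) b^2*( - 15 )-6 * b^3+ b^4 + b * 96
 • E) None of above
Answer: B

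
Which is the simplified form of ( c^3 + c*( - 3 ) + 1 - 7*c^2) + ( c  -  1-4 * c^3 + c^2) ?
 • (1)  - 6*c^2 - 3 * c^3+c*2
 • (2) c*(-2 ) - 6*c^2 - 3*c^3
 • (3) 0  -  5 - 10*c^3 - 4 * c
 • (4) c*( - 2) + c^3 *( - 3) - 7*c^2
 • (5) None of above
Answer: 2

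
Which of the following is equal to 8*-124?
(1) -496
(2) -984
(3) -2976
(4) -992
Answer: 4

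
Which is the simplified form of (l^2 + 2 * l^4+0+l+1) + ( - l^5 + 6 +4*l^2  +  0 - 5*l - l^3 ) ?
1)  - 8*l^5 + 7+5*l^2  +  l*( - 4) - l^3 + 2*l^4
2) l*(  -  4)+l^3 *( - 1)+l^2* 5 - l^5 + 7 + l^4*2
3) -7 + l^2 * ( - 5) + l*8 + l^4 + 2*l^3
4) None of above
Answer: 2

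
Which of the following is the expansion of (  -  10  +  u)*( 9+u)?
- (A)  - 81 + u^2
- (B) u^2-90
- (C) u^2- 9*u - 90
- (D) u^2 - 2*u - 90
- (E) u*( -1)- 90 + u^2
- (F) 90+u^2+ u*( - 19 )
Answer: E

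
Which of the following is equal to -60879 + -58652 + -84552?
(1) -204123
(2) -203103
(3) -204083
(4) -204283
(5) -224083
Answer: 3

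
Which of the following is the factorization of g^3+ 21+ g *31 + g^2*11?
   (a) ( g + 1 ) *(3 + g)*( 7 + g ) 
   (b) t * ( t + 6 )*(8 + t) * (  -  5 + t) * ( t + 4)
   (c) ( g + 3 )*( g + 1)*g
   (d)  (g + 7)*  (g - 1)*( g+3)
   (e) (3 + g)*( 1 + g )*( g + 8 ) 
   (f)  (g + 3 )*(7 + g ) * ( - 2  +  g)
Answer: a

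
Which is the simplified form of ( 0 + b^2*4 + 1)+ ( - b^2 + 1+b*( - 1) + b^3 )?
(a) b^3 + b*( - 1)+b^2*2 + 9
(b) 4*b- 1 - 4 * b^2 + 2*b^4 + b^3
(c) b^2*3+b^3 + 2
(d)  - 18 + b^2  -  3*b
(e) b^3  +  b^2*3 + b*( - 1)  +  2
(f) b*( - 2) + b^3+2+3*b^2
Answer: e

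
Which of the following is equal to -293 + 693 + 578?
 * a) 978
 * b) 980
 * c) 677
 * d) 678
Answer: a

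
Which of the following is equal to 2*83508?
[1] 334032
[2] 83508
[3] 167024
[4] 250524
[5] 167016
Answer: 5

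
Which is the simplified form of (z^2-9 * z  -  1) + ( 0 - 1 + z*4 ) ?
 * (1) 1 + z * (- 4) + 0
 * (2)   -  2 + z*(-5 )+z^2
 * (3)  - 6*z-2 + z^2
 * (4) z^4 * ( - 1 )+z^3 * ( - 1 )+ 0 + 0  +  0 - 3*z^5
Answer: 2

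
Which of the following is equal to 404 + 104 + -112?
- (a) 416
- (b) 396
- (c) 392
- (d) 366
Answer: b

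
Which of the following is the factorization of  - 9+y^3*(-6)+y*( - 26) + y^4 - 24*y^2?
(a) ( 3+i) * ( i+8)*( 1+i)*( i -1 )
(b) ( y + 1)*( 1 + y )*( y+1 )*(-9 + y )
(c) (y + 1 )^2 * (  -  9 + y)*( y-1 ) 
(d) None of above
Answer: b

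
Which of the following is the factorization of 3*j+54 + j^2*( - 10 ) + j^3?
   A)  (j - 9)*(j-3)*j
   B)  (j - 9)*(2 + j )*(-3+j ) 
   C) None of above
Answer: B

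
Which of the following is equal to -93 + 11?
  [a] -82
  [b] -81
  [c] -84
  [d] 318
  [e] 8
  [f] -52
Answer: a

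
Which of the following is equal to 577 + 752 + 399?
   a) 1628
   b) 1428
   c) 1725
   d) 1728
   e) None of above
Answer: d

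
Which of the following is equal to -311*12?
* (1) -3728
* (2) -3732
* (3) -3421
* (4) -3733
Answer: 2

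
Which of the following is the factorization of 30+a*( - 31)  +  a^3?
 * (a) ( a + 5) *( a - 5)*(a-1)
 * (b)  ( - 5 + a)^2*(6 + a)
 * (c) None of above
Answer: c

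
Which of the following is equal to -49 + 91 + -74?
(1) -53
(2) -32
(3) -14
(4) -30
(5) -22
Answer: 2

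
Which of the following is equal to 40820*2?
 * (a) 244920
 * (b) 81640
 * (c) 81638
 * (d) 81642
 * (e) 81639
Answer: b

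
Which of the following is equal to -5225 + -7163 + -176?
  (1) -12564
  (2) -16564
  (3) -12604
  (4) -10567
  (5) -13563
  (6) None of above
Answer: 1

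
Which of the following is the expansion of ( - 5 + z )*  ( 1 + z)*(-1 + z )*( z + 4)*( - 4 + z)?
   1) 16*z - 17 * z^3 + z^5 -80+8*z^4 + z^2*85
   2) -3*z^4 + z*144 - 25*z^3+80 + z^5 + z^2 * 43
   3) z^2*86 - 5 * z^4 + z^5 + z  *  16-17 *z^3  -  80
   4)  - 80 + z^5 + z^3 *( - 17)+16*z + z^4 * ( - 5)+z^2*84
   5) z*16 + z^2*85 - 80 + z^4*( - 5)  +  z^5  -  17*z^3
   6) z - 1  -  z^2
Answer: 5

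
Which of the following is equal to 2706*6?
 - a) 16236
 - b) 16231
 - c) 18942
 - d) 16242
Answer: a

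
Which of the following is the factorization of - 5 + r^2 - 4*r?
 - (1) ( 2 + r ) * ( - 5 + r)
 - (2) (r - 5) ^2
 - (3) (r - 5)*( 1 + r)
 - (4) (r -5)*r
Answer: 3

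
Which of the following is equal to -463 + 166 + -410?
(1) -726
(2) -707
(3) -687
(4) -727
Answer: 2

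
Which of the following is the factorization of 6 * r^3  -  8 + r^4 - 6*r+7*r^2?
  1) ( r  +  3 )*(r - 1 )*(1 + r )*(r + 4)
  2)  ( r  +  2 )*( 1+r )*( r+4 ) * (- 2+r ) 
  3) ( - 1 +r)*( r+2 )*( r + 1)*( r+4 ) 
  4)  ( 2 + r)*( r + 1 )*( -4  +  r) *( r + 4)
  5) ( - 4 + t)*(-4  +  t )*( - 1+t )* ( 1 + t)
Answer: 3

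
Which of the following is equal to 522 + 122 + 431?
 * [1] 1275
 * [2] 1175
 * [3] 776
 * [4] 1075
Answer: 4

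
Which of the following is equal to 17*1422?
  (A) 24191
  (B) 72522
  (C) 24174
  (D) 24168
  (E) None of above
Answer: C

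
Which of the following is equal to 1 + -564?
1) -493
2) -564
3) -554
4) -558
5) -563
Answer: 5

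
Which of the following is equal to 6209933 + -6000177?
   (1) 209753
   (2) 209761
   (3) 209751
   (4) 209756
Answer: 4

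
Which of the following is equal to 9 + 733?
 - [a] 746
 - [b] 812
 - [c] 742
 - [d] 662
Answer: c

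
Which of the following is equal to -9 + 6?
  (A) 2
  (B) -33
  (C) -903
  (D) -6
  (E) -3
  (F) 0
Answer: E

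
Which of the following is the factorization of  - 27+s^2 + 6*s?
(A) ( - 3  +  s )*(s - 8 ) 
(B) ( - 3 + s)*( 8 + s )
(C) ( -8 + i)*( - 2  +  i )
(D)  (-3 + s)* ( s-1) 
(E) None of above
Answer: E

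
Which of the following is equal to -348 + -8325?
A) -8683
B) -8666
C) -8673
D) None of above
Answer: C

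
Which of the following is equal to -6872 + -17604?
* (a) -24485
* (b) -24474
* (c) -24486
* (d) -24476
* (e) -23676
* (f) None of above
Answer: d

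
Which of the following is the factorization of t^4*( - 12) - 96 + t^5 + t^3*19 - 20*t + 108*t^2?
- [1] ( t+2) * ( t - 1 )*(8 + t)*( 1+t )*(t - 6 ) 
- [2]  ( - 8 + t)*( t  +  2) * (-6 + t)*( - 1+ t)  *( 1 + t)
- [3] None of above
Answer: 2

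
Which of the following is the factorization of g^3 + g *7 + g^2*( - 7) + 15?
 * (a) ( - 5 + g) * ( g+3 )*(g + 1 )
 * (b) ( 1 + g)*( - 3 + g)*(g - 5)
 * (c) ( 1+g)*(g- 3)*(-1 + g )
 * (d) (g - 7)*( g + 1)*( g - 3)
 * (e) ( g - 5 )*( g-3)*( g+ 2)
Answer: b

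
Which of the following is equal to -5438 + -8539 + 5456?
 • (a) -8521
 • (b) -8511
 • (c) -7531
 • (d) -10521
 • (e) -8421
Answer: a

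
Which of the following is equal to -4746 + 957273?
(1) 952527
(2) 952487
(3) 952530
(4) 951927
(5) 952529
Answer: 1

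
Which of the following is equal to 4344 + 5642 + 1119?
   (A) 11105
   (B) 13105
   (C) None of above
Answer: A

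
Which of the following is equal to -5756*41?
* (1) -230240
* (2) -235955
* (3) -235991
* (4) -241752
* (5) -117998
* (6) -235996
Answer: 6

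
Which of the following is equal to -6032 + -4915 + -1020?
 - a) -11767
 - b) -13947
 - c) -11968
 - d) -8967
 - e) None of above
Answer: e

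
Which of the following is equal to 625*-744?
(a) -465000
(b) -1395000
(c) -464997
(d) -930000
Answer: a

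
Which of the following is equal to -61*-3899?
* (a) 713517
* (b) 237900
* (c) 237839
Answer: c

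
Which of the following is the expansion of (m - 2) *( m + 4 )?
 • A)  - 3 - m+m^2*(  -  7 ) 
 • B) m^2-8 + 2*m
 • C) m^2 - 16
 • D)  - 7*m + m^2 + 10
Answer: B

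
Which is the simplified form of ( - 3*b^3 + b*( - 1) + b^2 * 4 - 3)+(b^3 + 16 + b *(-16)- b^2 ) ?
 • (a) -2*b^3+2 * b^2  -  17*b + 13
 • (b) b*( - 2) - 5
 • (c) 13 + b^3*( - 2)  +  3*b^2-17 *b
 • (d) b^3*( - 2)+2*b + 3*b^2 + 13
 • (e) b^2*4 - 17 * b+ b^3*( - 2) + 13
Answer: c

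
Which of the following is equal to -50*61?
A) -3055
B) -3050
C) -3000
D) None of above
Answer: B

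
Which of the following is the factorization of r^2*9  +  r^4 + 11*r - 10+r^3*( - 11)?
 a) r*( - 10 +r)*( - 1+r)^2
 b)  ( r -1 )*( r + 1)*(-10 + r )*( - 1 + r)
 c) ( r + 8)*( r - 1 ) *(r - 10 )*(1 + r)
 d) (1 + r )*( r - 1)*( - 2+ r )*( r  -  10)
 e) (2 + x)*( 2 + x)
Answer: b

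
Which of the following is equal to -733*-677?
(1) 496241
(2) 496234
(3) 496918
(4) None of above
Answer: 1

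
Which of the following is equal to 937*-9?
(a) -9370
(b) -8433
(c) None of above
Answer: b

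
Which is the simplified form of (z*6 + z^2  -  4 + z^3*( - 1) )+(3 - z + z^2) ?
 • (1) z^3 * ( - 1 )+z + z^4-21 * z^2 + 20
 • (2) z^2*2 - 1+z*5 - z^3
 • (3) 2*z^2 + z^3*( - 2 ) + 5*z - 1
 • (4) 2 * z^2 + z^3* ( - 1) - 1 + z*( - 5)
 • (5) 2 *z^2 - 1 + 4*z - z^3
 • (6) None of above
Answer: 2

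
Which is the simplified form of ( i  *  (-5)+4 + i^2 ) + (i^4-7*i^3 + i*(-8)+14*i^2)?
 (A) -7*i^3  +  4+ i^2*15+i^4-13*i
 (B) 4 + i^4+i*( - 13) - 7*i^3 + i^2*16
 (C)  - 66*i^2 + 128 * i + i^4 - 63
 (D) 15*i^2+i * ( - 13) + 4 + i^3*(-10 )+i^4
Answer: A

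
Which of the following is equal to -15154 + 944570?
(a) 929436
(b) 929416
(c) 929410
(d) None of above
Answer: b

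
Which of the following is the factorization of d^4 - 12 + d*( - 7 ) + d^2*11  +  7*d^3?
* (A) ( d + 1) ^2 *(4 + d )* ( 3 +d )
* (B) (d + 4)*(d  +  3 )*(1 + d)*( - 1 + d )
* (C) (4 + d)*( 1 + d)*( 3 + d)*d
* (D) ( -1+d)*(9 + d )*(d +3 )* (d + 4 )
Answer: B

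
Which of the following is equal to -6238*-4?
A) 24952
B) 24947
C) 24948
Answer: A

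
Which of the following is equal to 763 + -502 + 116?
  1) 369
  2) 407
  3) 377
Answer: 3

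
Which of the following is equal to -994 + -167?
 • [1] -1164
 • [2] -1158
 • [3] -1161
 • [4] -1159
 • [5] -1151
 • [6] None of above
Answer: 3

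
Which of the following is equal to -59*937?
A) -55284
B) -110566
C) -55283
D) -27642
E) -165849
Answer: C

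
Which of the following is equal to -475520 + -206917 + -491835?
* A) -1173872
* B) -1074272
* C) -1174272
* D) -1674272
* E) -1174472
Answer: C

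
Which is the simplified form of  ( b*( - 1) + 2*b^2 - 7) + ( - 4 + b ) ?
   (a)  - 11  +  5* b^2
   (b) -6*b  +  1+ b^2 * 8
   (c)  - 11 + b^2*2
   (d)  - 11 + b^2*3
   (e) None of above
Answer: c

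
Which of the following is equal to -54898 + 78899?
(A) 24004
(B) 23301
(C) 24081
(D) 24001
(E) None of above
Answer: D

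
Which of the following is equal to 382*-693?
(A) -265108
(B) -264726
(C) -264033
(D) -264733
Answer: B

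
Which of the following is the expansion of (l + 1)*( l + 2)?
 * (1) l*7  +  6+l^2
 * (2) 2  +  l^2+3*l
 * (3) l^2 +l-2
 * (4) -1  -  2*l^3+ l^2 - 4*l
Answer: 2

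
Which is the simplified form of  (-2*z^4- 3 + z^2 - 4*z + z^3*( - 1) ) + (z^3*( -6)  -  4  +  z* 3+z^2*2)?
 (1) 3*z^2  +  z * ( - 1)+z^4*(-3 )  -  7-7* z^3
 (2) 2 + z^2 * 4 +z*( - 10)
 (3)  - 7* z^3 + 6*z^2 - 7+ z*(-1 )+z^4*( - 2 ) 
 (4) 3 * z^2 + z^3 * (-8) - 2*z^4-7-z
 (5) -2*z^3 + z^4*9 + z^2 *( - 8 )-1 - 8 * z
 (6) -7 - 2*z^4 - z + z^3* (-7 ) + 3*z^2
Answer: 6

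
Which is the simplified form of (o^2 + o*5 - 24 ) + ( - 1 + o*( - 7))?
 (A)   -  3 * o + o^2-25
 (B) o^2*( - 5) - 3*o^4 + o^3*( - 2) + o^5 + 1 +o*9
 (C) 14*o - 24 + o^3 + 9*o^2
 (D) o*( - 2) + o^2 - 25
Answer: D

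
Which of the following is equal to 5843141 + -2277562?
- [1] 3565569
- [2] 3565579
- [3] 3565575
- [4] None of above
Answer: 2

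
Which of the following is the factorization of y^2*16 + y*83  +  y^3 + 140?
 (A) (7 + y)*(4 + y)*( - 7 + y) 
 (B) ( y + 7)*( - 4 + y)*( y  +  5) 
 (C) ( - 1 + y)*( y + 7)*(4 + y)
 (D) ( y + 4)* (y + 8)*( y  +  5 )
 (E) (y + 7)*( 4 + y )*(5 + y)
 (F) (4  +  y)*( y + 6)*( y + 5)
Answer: E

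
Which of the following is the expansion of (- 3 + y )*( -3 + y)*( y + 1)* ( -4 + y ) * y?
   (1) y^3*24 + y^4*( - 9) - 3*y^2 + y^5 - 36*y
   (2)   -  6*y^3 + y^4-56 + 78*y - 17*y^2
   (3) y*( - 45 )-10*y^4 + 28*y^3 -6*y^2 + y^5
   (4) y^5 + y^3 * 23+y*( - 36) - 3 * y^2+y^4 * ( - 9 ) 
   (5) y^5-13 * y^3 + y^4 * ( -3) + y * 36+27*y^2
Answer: 4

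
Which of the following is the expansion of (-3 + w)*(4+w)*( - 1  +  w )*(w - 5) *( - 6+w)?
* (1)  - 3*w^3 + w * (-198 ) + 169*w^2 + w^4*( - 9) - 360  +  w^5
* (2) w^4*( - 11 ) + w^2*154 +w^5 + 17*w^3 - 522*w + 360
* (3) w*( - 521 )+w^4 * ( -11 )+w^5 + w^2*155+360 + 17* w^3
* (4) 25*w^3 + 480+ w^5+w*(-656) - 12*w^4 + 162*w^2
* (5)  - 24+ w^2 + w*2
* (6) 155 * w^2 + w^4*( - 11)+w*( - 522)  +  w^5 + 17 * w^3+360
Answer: 6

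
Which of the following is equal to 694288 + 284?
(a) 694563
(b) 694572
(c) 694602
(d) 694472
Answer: b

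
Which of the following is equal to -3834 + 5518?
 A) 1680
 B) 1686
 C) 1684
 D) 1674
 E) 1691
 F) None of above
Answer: C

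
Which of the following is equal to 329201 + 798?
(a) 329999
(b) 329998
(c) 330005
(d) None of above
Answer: a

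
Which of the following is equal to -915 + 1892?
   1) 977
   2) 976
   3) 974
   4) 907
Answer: 1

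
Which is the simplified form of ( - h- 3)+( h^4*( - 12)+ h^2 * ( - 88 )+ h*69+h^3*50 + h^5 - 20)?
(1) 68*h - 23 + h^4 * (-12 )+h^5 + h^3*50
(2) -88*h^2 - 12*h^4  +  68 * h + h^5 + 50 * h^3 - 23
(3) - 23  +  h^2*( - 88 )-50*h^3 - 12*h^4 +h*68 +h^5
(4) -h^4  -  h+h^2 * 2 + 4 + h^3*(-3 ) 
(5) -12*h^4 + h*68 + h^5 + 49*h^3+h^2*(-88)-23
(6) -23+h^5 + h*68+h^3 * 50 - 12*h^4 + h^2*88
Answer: 2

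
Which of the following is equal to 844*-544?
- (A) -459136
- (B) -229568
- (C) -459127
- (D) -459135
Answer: A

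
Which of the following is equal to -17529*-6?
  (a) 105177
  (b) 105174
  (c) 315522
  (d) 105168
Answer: b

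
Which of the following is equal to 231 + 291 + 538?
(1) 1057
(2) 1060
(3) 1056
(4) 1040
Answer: 2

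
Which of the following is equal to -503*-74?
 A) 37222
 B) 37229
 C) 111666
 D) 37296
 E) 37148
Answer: A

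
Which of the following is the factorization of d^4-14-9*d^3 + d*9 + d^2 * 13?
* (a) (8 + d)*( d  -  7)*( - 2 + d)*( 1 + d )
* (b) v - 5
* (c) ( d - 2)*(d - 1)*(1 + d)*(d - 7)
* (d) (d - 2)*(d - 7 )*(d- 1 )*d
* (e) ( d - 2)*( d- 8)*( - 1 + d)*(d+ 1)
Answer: c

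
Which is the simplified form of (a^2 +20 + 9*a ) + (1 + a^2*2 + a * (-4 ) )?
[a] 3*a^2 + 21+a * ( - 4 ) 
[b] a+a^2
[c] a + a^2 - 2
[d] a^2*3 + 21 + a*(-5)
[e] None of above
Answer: e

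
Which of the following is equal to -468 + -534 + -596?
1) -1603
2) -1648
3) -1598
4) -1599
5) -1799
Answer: 3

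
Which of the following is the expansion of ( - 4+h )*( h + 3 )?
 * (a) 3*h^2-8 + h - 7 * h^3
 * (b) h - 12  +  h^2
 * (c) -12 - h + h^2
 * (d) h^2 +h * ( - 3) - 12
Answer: c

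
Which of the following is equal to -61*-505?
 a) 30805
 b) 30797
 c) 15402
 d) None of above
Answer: a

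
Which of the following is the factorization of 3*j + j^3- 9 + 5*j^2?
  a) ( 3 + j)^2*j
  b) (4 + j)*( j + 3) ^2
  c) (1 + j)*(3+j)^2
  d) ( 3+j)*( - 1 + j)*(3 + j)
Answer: d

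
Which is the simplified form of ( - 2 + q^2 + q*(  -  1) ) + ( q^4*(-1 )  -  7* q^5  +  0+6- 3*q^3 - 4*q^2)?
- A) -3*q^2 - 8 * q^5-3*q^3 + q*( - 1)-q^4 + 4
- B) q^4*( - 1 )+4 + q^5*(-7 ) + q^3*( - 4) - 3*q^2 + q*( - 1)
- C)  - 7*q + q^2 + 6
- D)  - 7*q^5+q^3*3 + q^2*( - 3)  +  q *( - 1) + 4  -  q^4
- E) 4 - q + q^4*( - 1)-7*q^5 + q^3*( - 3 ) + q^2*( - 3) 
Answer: E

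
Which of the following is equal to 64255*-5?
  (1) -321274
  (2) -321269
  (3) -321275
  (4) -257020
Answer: 3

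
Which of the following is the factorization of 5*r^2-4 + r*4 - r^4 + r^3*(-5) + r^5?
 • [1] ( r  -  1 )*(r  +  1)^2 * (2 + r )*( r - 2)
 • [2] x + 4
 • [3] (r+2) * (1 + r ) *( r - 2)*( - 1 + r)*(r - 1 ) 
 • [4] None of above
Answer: 3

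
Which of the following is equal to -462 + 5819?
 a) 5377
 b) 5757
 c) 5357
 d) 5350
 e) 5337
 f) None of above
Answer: c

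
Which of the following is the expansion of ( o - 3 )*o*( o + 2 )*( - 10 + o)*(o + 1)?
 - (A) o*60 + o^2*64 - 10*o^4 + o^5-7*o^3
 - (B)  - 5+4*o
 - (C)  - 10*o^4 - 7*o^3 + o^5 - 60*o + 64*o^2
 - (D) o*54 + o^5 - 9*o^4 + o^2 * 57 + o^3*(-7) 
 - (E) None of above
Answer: A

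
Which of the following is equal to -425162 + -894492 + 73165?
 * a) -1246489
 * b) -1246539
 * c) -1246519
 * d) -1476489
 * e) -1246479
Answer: a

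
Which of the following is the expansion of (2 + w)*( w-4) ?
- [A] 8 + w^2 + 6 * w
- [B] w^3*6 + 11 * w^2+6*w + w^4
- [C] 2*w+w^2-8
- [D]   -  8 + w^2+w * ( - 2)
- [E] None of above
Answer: D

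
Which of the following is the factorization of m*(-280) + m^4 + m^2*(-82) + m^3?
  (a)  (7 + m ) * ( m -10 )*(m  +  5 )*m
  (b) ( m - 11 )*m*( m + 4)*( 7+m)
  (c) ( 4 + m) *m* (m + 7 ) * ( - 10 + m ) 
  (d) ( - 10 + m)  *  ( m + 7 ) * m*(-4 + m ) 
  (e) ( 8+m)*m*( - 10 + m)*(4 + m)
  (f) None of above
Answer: c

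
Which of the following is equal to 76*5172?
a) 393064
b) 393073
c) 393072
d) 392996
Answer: c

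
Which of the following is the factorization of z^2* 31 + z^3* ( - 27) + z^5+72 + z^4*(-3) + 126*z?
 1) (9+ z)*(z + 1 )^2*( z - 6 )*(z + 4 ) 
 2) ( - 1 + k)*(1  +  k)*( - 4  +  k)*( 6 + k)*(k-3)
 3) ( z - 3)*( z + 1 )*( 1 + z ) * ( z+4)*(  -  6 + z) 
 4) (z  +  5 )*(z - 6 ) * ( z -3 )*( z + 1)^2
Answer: 3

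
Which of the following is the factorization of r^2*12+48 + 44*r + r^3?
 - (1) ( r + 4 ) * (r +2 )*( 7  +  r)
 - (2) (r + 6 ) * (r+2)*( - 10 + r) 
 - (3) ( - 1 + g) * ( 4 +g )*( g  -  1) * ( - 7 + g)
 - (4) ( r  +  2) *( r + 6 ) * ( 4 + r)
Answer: 4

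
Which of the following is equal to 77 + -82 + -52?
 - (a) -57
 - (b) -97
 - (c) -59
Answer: a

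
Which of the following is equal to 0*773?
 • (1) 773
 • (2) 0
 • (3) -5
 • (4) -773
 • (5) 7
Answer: 2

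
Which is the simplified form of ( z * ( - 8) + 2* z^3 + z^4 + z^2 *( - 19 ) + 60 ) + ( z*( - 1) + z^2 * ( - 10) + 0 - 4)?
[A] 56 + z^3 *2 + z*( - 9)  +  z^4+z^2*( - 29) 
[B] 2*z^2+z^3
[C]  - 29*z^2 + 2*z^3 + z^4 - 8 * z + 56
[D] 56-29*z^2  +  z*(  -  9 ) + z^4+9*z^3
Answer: A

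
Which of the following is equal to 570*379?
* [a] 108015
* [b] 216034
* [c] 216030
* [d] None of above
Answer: c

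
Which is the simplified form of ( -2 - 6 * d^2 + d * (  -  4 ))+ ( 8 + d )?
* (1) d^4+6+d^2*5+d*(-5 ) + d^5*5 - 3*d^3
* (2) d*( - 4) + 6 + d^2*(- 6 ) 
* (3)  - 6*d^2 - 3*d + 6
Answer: 3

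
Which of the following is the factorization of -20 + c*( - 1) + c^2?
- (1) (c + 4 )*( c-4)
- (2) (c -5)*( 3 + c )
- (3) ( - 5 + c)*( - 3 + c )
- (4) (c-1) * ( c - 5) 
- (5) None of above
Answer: 5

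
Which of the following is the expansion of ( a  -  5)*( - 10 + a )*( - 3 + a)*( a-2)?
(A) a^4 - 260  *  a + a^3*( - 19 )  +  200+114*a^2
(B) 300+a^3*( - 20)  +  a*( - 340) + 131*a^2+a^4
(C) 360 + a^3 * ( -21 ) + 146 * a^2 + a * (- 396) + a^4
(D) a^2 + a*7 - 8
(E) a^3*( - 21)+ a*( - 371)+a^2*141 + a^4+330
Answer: B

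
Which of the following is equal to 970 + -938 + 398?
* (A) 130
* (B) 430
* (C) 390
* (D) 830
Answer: B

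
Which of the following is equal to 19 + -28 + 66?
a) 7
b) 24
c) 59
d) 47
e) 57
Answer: e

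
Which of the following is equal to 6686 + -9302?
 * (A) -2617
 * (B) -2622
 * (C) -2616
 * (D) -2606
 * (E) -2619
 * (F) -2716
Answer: C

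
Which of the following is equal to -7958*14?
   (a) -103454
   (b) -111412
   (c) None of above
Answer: b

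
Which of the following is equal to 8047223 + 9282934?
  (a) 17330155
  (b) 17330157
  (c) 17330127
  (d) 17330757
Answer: b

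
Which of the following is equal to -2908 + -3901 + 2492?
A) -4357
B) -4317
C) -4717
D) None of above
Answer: B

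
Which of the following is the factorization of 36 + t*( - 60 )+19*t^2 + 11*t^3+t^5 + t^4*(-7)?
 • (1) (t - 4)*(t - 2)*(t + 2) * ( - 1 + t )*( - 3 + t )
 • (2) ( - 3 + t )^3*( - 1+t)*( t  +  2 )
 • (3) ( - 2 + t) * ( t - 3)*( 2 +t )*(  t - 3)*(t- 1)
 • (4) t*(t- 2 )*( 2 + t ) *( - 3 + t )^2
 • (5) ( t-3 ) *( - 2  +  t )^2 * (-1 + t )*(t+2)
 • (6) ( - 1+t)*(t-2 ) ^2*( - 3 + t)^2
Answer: 3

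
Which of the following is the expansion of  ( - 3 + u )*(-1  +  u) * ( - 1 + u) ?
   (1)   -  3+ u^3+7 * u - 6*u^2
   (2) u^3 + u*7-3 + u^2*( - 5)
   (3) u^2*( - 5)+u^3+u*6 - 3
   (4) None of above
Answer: 2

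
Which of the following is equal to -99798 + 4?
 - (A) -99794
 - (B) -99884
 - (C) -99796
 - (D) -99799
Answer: A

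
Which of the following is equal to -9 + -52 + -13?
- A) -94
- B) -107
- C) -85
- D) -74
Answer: D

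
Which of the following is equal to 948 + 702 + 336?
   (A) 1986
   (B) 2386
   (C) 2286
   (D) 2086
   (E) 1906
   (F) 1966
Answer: A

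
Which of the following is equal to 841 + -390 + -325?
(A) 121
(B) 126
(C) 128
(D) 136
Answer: B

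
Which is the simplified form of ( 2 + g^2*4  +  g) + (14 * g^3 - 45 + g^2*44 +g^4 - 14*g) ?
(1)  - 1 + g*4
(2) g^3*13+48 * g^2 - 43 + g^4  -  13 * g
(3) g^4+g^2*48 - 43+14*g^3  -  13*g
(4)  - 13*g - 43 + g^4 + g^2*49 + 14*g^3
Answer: 3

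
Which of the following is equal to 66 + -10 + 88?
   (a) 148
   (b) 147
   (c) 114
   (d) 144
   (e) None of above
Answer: d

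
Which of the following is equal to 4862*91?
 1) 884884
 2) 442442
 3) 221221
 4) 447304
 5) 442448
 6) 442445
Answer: 2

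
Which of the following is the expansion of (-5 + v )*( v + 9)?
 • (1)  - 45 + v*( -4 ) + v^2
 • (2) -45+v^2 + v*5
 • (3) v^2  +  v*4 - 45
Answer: 3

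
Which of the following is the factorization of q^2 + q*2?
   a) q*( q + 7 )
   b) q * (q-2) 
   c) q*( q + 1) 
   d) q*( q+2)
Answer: d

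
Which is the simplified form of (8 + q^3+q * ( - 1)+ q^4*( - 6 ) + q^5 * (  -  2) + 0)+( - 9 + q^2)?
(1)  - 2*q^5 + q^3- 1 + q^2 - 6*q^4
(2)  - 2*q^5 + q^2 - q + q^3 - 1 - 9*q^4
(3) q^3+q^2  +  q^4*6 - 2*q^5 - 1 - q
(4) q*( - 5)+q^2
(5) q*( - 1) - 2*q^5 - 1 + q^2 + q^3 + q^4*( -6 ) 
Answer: 5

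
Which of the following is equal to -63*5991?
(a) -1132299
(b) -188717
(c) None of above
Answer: c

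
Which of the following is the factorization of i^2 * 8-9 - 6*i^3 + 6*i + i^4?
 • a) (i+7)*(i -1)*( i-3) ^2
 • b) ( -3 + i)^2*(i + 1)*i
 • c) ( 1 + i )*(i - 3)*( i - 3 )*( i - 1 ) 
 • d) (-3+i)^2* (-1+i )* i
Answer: c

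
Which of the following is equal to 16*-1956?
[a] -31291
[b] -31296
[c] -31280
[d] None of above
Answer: b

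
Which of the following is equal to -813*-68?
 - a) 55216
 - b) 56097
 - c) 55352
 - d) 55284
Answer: d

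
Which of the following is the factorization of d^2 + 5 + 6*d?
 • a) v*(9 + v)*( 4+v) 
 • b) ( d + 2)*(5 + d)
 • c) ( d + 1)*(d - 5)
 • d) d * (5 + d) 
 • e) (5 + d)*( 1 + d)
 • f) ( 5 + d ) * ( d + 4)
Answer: e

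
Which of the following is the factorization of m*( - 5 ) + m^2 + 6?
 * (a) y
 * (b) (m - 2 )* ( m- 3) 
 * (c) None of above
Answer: b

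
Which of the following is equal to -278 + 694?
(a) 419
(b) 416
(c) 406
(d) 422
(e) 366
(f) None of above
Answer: b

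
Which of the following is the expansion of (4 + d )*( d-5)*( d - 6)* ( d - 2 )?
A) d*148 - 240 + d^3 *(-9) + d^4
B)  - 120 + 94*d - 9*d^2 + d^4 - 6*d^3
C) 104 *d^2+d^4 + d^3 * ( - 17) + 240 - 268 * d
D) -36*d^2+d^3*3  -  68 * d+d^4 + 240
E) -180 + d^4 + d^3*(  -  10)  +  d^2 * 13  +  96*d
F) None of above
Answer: A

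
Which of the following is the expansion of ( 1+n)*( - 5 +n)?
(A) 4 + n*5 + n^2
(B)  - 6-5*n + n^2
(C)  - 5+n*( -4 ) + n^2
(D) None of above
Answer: C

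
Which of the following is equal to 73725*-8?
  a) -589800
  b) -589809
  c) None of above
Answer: a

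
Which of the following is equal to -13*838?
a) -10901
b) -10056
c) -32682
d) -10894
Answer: d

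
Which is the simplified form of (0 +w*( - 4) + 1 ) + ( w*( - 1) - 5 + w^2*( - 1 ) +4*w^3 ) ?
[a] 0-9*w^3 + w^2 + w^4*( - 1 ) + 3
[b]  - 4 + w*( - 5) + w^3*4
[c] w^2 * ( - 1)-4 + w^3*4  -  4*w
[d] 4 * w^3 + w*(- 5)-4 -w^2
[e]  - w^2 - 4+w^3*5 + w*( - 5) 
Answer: d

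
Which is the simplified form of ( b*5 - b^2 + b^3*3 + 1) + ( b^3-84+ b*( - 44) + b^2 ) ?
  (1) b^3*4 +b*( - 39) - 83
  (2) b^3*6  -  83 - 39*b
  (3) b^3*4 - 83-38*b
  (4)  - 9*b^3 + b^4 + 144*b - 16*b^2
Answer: 1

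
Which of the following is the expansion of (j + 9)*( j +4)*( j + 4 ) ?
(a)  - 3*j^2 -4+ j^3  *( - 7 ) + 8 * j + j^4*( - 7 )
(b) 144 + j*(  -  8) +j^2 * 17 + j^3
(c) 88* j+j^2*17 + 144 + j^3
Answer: c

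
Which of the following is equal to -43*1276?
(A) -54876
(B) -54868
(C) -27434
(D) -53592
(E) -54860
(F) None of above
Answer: B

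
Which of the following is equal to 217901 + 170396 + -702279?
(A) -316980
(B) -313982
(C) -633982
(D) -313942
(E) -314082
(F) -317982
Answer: B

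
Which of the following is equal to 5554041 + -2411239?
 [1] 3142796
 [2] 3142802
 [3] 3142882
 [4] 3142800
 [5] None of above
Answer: 2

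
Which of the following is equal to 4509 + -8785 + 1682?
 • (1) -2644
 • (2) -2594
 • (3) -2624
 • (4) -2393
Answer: 2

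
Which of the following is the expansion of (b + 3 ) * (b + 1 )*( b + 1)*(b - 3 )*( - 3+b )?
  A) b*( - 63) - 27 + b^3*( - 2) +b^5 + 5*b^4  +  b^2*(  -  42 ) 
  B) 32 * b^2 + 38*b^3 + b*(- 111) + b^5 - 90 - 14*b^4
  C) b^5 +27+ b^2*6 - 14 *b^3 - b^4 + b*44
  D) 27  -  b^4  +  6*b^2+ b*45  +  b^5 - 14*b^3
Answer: D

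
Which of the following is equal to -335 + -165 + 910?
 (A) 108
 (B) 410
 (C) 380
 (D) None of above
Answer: B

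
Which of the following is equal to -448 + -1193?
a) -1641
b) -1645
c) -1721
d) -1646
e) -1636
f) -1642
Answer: a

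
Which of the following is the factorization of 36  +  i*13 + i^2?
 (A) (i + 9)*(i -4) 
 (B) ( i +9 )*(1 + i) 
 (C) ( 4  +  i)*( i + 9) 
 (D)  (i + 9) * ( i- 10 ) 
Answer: C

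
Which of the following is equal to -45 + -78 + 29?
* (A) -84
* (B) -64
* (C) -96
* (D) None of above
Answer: D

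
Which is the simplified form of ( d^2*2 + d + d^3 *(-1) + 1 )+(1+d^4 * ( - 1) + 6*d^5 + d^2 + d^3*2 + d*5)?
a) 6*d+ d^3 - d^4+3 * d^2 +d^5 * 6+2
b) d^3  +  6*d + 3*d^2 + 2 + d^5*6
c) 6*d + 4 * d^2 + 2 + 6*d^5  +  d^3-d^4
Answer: a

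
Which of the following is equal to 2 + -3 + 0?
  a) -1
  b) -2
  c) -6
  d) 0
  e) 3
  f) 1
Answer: a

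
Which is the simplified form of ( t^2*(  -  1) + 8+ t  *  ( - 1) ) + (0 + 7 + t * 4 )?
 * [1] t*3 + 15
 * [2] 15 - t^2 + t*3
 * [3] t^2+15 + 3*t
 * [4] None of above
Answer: 2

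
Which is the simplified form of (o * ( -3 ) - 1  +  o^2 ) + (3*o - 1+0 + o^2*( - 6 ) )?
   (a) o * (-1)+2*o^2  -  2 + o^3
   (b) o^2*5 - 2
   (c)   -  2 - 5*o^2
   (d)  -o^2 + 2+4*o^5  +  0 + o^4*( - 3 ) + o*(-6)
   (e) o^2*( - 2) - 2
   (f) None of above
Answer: c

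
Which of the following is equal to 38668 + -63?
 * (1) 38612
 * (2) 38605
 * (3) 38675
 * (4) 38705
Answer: 2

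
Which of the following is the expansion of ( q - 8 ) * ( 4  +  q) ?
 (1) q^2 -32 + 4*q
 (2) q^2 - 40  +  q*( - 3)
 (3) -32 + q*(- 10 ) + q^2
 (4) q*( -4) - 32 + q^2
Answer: 4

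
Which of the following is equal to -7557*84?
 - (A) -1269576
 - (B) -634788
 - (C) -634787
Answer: B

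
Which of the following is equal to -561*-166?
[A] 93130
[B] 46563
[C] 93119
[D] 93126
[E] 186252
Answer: D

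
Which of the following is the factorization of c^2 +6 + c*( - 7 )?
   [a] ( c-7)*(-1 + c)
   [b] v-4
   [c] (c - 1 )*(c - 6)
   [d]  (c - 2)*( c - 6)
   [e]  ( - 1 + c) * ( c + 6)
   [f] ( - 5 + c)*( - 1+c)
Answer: c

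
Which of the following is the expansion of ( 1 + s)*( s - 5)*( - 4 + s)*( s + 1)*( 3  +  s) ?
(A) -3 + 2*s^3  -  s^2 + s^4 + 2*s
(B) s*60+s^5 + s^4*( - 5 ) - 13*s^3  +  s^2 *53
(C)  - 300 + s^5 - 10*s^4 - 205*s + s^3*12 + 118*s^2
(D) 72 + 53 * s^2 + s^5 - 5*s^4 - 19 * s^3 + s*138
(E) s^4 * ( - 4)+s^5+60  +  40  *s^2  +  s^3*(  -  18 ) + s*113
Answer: E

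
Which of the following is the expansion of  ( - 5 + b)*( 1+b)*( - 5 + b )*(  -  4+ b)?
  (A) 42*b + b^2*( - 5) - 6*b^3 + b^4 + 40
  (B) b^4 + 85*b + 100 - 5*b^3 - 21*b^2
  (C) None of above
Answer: C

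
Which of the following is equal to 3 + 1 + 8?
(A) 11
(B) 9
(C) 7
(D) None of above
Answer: D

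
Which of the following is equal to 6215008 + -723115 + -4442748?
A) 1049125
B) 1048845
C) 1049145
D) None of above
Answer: C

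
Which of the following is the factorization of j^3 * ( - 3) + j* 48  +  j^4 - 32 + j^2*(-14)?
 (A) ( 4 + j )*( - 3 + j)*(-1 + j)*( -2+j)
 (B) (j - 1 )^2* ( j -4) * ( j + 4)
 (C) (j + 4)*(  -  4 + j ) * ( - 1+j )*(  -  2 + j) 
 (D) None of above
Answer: C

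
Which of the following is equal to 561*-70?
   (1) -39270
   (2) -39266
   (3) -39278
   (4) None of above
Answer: 1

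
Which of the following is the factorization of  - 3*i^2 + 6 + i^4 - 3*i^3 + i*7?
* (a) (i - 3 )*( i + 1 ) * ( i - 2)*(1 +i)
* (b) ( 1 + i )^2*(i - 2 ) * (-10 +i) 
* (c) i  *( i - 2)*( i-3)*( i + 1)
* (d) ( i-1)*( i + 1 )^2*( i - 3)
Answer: a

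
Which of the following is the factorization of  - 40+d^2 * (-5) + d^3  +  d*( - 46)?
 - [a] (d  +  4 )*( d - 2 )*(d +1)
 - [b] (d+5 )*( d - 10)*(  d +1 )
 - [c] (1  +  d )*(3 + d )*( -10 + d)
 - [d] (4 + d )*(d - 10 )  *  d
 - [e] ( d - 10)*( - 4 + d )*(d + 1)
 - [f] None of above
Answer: f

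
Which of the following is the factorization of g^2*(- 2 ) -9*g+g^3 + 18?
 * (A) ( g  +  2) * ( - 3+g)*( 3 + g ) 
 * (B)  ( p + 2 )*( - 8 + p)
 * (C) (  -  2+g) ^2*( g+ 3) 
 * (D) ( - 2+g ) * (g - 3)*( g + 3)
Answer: D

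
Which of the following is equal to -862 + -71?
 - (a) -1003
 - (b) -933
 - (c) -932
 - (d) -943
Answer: b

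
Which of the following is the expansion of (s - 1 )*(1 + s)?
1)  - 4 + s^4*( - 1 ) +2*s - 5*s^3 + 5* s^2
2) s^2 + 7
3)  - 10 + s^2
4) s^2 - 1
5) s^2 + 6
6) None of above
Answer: 4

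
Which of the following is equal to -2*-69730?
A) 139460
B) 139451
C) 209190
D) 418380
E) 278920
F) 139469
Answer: A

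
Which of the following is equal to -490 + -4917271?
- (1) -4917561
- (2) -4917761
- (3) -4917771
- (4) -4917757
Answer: 2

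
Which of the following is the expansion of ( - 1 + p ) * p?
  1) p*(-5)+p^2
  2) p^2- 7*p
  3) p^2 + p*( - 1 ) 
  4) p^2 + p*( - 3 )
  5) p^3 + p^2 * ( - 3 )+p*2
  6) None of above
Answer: 3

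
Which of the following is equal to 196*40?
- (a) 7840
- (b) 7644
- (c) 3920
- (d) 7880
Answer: a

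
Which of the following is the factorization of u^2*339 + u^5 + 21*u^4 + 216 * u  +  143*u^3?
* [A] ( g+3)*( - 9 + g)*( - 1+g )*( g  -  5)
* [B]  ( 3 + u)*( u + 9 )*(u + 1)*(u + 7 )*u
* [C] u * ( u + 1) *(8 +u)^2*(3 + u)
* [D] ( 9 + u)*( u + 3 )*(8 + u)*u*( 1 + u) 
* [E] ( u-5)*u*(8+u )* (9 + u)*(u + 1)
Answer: D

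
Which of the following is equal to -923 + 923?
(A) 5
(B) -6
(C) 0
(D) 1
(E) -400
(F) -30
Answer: C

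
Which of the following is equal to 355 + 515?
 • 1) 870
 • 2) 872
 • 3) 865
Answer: 1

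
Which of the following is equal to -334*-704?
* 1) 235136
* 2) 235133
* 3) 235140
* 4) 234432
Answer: 1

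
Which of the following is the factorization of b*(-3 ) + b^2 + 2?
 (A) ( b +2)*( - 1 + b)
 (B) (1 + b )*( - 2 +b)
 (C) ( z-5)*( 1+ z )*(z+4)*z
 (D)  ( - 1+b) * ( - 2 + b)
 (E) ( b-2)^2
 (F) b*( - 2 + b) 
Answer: D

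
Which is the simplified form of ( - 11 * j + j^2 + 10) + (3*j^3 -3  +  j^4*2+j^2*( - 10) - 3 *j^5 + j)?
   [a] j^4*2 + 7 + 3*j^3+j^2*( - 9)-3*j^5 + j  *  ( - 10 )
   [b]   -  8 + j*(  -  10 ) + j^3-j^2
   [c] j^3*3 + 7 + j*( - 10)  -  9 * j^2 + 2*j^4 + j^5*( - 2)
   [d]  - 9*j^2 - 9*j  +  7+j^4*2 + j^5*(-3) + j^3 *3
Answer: a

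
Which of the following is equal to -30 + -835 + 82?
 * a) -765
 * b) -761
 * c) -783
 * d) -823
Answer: c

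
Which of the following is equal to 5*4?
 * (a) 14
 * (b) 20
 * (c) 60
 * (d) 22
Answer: b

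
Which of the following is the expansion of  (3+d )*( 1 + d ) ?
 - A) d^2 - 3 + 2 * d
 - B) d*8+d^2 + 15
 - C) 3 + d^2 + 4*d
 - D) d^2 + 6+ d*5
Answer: C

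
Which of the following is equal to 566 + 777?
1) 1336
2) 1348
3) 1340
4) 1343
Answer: 4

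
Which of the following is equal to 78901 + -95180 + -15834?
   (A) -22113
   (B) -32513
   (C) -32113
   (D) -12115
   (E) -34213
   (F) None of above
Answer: C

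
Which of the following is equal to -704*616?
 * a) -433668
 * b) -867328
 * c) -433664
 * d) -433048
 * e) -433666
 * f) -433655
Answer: c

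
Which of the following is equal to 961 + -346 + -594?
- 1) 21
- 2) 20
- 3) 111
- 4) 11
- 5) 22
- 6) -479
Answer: 1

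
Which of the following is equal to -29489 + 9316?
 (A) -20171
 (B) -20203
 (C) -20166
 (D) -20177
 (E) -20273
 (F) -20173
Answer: F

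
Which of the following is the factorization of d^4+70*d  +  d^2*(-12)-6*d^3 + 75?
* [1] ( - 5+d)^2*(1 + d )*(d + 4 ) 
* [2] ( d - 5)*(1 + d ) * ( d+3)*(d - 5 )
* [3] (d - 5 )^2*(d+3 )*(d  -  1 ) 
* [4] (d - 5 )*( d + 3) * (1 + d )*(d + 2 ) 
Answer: 2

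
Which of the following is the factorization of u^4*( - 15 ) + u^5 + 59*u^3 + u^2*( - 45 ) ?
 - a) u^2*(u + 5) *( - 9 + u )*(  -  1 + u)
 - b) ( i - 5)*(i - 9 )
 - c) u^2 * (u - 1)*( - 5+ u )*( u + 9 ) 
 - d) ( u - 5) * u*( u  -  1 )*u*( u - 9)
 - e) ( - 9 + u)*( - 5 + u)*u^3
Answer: d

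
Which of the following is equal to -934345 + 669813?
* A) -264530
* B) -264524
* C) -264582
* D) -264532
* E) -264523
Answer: D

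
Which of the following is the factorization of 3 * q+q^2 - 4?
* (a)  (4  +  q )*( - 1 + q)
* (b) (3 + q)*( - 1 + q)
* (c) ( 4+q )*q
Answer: a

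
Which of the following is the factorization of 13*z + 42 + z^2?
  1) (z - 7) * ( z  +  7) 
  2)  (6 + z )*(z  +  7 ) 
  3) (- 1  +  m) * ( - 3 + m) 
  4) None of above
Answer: 2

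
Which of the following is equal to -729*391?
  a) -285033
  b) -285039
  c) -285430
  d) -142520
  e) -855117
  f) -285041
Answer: b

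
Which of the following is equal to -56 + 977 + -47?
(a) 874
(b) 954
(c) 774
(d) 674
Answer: a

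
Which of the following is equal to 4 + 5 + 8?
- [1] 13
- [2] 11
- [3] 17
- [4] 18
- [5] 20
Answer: 3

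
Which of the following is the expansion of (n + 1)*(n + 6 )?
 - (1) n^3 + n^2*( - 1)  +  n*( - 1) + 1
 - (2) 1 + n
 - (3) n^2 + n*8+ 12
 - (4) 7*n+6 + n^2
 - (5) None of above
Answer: 4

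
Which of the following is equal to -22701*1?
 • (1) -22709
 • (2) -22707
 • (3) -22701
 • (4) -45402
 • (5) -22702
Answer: 3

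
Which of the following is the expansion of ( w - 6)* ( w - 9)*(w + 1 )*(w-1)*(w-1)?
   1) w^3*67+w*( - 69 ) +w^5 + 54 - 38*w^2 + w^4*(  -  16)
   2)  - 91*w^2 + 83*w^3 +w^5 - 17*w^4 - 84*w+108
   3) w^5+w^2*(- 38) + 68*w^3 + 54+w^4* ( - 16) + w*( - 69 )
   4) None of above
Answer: 3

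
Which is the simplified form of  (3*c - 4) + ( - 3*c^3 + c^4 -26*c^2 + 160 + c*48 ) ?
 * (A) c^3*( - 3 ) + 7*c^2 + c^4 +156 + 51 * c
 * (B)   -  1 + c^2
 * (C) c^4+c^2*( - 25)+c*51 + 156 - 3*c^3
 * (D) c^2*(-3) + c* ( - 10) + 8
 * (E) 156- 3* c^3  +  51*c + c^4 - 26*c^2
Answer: E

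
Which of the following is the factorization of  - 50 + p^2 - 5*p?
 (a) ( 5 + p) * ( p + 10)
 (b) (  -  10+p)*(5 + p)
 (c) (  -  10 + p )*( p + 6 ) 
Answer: b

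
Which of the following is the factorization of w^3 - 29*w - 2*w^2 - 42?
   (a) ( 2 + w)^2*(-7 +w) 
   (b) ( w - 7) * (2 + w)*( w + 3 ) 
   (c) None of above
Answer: b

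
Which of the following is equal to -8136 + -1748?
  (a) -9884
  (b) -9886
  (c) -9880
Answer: a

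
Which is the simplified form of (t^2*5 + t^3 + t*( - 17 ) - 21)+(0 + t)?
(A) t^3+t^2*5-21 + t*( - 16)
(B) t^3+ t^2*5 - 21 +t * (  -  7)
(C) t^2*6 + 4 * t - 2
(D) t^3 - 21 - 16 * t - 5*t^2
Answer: A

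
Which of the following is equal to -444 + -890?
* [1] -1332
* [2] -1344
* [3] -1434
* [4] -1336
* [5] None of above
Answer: 5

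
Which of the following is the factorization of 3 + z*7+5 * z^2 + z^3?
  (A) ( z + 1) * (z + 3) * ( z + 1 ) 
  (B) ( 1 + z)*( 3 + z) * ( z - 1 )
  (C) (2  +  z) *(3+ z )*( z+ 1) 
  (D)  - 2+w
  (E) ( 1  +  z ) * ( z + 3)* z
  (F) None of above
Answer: A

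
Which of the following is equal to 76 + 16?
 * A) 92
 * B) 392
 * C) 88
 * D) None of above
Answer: A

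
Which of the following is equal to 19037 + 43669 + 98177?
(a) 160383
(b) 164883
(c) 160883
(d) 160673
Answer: c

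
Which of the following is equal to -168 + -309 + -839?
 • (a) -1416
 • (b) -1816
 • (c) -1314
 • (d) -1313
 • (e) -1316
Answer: e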